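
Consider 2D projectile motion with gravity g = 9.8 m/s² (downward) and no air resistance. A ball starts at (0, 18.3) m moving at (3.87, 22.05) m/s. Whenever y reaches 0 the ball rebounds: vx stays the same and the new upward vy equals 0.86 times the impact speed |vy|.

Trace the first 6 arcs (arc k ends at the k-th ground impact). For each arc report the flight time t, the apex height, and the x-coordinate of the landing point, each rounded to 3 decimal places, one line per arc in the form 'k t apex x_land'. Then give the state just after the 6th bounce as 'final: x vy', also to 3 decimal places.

1 5.216 43.106 20.186
2 5.102 31.881 39.929
3 4.387 23.579 56.908
4 3.773 17.439 71.510
5 3.245 12.898 84.067
6 2.791 9.539 94.867
final: 94.867 11.760

Arc 1: start y=18.300, vy=22.050 → t=5.216, apex=43.106, x_land=20.186, impact vy=-29.067
  bounce: vy ← 0.86·29.067 = 24.998
Arc 2: start y=0.000, vy=24.998 → t=5.102, apex=31.881, x_land=39.929, impact vy=-24.998
  bounce: vy ← 0.86·24.998 = 21.498
Arc 3: start y=0.000, vy=21.498 → t=4.387, apex=23.579, x_land=56.908, impact vy=-21.498
  bounce: vy ← 0.86·21.498 = 18.488
Arc 4: start y=0.000, vy=18.488 → t=3.773, apex=17.439, x_land=71.510, impact vy=-18.488
  bounce: vy ← 0.86·18.488 = 15.900
Arc 5: start y=0.000, vy=15.900 → t=3.245, apex=12.898, x_land=84.067, impact vy=-15.900
  bounce: vy ← 0.86·15.900 = 13.674
Arc 6: start y=0.000, vy=13.674 → t=2.791, apex=9.539, x_land=94.867, impact vy=-13.674
  bounce: vy ← 0.86·13.674 = 11.760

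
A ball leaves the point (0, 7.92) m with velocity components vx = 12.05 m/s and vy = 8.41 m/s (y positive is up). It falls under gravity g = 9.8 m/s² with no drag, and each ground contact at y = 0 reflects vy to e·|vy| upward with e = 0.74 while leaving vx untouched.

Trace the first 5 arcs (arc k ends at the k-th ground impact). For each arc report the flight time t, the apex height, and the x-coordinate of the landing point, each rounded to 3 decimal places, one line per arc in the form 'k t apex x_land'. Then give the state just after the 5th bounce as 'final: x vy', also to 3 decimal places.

1 2.392 11.529 28.824
2 2.270 6.313 56.179
3 1.680 3.457 76.422
4 1.243 1.893 91.402
5 0.920 1.037 102.487
final: 102.487 3.336

Arc 1: start y=7.920, vy=8.410 → t=2.392, apex=11.529, x_land=28.824, impact vy=-15.032
  bounce: vy ← 0.74·15.032 = 11.124
Arc 2: start y=0.000, vy=11.124 → t=2.270, apex=6.313, x_land=56.179, impact vy=-11.124
  bounce: vy ← 0.74·11.124 = 8.232
Arc 3: start y=0.000, vy=8.232 → t=1.680, apex=3.457, x_land=76.422, impact vy=-8.232
  bounce: vy ← 0.74·8.232 = 6.091
Arc 4: start y=0.000, vy=6.091 → t=1.243, apex=1.893, x_land=91.402, impact vy=-6.091
  bounce: vy ← 0.74·6.091 = 4.508
Arc 5: start y=0.000, vy=4.508 → t=0.920, apex=1.037, x_land=102.487, impact vy=-4.508
  bounce: vy ← 0.74·4.508 = 3.336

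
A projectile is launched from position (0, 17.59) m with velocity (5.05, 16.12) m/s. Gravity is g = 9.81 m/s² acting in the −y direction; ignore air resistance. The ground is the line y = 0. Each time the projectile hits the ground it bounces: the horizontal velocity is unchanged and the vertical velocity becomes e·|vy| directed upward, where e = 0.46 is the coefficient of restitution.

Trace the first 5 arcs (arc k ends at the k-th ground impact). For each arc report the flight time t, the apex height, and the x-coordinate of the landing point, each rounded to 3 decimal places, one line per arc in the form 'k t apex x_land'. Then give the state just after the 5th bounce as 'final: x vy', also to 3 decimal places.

Arc 1: start y=17.590, vy=16.120 → t=4.150, apex=30.834, x_land=20.960, impact vy=-24.596
  bounce: vy ← 0.46·24.596 = 11.314
Arc 2: start y=0.000, vy=11.314 → t=2.307, apex=6.525, x_land=32.609, impact vy=-11.314
  bounce: vy ← 0.46·11.314 = 5.205
Arc 3: start y=0.000, vy=5.205 → t=1.061, apex=1.381, x_land=37.967, impact vy=-5.205
  bounce: vy ← 0.46·5.205 = 2.394
Arc 4: start y=0.000, vy=2.394 → t=0.488, apex=0.292, x_land=40.432, impact vy=-2.394
  bounce: vy ← 0.46·2.394 = 1.101
Arc 5: start y=0.000, vy=1.101 → t=0.225, apex=0.062, x_land=41.566, impact vy=-1.101
  bounce: vy ← 0.46·1.101 = 0.507

1 4.150 30.834 20.960
2 2.307 6.525 32.609
3 1.061 1.381 37.967
4 0.488 0.292 40.432
5 0.225 0.062 41.566
final: 41.566 0.507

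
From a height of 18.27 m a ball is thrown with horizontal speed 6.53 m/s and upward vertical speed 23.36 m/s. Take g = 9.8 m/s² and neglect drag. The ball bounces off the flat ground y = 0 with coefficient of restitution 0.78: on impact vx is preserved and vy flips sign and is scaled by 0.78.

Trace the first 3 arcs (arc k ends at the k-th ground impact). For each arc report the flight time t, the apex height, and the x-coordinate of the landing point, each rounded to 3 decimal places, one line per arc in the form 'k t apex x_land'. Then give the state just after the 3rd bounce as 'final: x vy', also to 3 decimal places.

1 5.451 46.111 35.597
2 4.786 28.054 66.847
3 3.733 17.068 91.221
final: 91.221 14.266

Arc 1: start y=18.270, vy=23.360 → t=5.451, apex=46.111, x_land=35.597, impact vy=-30.063
  bounce: vy ← 0.78·30.063 = 23.449
Arc 2: start y=0.000, vy=23.449 → t=4.786, apex=28.054, x_land=66.847, impact vy=-23.449
  bounce: vy ← 0.78·23.449 = 18.290
Arc 3: start y=0.000, vy=18.290 → t=3.733, apex=17.068, x_land=91.221, impact vy=-18.290
  bounce: vy ← 0.78·18.290 = 14.266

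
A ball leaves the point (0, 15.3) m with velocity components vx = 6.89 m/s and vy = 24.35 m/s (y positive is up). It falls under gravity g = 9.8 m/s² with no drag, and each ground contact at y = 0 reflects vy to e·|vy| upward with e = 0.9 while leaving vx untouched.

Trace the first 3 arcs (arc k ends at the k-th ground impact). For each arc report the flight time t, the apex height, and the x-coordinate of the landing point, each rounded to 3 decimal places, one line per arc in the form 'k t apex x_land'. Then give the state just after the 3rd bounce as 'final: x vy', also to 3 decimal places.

1 5.534 45.551 38.127
2 5.488 36.896 75.940
3 4.939 29.886 109.972
final: 109.972 21.782

Arc 1: start y=15.300, vy=24.350 → t=5.534, apex=45.551, x_land=38.127, impact vy=-29.880
  bounce: vy ← 0.9·29.880 = 26.892
Arc 2: start y=0.000, vy=26.892 → t=5.488, apex=36.896, x_land=75.940, impact vy=-26.892
  bounce: vy ← 0.9·26.892 = 24.203
Arc 3: start y=0.000, vy=24.203 → t=4.939, apex=29.886, x_land=109.972, impact vy=-24.203
  bounce: vy ← 0.9·24.203 = 21.782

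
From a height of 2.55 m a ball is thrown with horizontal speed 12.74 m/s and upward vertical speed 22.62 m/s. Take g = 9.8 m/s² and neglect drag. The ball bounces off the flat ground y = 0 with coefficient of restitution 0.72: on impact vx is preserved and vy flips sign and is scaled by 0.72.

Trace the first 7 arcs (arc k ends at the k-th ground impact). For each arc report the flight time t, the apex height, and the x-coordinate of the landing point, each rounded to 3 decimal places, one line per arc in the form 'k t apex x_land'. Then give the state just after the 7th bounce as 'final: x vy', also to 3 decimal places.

1 4.726 28.655 60.215
2 3.482 14.855 104.579
3 2.507 7.701 136.522
4 1.805 3.992 159.520
5 1.300 2.069 176.079
6 0.936 1.073 188.002
7 0.674 0.556 196.586
final: 196.586 2.377

Arc 1: start y=2.550, vy=22.620 → t=4.726, apex=28.655, x_land=60.215, impact vy=-23.699
  bounce: vy ← 0.72·23.699 = 17.063
Arc 2: start y=0.000, vy=17.063 → t=3.482, apex=14.855, x_land=104.579, impact vy=-17.063
  bounce: vy ← 0.72·17.063 = 12.286
Arc 3: start y=0.000, vy=12.286 → t=2.507, apex=7.701, x_land=136.522, impact vy=-12.286
  bounce: vy ← 0.72·12.286 = 8.846
Arc 4: start y=0.000, vy=8.846 → t=1.805, apex=3.992, x_land=159.520, impact vy=-8.846
  bounce: vy ← 0.72·8.846 = 6.369
Arc 5: start y=0.000, vy=6.369 → t=1.300, apex=2.069, x_land=176.079, impact vy=-6.369
  bounce: vy ← 0.72·6.369 = 4.586
Arc 6: start y=0.000, vy=4.586 → t=0.936, apex=1.073, x_land=188.002, impact vy=-4.586
  bounce: vy ← 0.72·4.586 = 3.302
Arc 7: start y=0.000, vy=3.302 → t=0.674, apex=0.556, x_land=196.586, impact vy=-3.302
  bounce: vy ← 0.72·3.302 = 2.377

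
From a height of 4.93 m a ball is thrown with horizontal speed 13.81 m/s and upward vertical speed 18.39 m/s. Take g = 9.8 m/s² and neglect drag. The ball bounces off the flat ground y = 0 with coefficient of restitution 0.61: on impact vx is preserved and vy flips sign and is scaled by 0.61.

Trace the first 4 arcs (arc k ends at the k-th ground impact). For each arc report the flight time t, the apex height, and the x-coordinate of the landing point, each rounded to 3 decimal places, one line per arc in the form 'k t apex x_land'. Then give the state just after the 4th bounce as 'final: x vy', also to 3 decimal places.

1 4.004 22.185 55.300
2 2.596 8.255 91.149
3 1.584 3.072 113.017
4 0.966 1.143 126.357
final: 126.357 2.887

Arc 1: start y=4.930, vy=18.390 → t=4.004, apex=22.185, x_land=55.300, impact vy=-20.852
  bounce: vy ← 0.61·20.852 = 12.720
Arc 2: start y=0.000, vy=12.720 → t=2.596, apex=8.255, x_land=91.149, impact vy=-12.720
  bounce: vy ← 0.61·12.720 = 7.759
Arc 3: start y=0.000, vy=7.759 → t=1.584, apex=3.072, x_land=113.017, impact vy=-7.759
  bounce: vy ← 0.61·7.759 = 4.733
Arc 4: start y=0.000, vy=4.733 → t=0.966, apex=1.143, x_land=126.357, impact vy=-4.733
  bounce: vy ← 0.61·4.733 = 2.887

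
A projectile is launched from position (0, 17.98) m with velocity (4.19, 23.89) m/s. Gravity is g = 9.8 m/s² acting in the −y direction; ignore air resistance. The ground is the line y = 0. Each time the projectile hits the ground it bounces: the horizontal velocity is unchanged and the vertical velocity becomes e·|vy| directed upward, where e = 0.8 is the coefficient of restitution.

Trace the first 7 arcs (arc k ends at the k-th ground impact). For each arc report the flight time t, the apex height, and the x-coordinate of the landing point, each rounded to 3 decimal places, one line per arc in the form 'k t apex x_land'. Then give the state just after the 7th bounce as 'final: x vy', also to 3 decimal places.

Arc 1: start y=17.980, vy=23.890 → t=5.538, apex=47.099, x_land=23.205, impact vy=-30.383
  bounce: vy ← 0.8·30.383 = 24.307
Arc 2: start y=0.000, vy=24.307 → t=4.961, apex=30.143, x_land=43.989, impact vy=-24.307
  bounce: vy ← 0.8·24.307 = 19.445
Arc 3: start y=0.000, vy=19.445 → t=3.968, apex=19.292, x_land=60.617, impact vy=-19.445
  bounce: vy ← 0.8·19.445 = 15.556
Arc 4: start y=0.000, vy=15.556 → t=3.175, apex=12.347, x_land=73.919, impact vy=-15.556
  bounce: vy ← 0.8·15.556 = 12.445
Arc 5: start y=0.000, vy=12.445 → t=2.540, apex=7.902, x_land=84.561, impact vy=-12.445
  bounce: vy ← 0.8·12.445 = 9.956
Arc 6: start y=0.000, vy=9.956 → t=2.032, apex=5.057, x_land=93.074, impact vy=-9.956
  bounce: vy ← 0.8·9.956 = 7.965
Arc 7: start y=0.000, vy=7.965 → t=1.625, apex=3.237, x_land=99.885, impact vy=-7.965
  bounce: vy ← 0.8·7.965 = 6.372

1 5.538 47.099 23.205
2 4.961 30.143 43.989
3 3.968 19.292 60.617
4 3.175 12.347 73.919
5 2.540 7.902 84.561
6 2.032 5.057 93.074
7 1.625 3.237 99.885
final: 99.885 6.372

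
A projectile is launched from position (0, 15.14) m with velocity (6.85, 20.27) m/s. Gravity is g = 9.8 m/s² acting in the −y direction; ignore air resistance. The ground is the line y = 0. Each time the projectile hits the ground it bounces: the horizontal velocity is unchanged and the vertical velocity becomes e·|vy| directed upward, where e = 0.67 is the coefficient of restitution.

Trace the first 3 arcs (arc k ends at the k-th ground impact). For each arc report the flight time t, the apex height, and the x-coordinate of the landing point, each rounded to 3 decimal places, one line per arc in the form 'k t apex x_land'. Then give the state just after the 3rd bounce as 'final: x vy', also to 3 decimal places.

1 4.783 36.103 32.762
2 3.637 16.207 57.677
3 2.437 7.275 74.371
final: 74.371 8.001

Arc 1: start y=15.140, vy=20.270 → t=4.783, apex=36.103, x_land=32.762, impact vy=-26.601
  bounce: vy ← 0.67·26.601 = 17.823
Arc 2: start y=0.000, vy=17.823 → t=3.637, apex=16.207, x_land=57.677, impact vy=-17.823
  bounce: vy ← 0.67·17.823 = 11.941
Arc 3: start y=0.000, vy=11.941 → t=2.437, apex=7.275, x_land=74.371, impact vy=-11.941
  bounce: vy ← 0.67·11.941 = 8.001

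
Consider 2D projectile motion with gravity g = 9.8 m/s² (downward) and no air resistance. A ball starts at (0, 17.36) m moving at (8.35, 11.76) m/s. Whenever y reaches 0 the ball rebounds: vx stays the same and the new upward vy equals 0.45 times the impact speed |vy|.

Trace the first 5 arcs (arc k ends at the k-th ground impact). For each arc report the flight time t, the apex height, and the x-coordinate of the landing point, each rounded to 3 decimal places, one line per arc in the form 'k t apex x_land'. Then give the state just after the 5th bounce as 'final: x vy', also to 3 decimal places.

Arc 1: start y=17.360, vy=11.760 → t=3.432, apex=24.416, x_land=28.659, impact vy=-21.876
  bounce: vy ← 0.45·21.876 = 9.844
Arc 2: start y=0.000, vy=9.844 → t=2.009, apex=4.944, x_land=45.434, impact vy=-9.844
  bounce: vy ← 0.45·9.844 = 4.430
Arc 3: start y=0.000, vy=4.430 → t=0.904, apex=1.001, x_land=52.983, impact vy=-4.430
  bounce: vy ← 0.45·4.430 = 1.993
Arc 4: start y=0.000, vy=1.993 → t=0.407, apex=0.203, x_land=56.380, impact vy=-1.993
  bounce: vy ← 0.45·1.993 = 0.897
Arc 5: start y=0.000, vy=0.897 → t=0.183, apex=0.041, x_land=57.909, impact vy=-0.897
  bounce: vy ← 0.45·0.897 = 0.404

1 3.432 24.416 28.659
2 2.009 4.944 45.434
3 0.904 1.001 52.983
4 0.407 0.203 56.380
5 0.183 0.041 57.909
final: 57.909 0.404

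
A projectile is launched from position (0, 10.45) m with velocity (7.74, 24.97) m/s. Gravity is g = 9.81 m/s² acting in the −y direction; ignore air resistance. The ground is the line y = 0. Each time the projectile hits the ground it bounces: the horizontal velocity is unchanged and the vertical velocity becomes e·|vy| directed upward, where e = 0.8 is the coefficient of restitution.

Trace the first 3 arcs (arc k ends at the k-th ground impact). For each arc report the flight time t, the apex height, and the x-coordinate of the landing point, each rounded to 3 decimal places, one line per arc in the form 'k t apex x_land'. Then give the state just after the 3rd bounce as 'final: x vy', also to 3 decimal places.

1 5.480 42.229 42.412
2 4.695 27.026 78.748
3 3.756 17.297 107.818
final: 107.818 14.738

Arc 1: start y=10.450, vy=24.970 → t=5.480, apex=42.229, x_land=42.412, impact vy=-28.784
  bounce: vy ← 0.8·28.784 = 23.027
Arc 2: start y=0.000, vy=23.027 → t=4.695, apex=27.026, x_land=78.748, impact vy=-23.027
  bounce: vy ← 0.8·23.027 = 18.422
Arc 3: start y=0.000, vy=18.422 → t=3.756, apex=17.297, x_land=107.818, impact vy=-18.422
  bounce: vy ← 0.8·18.422 = 14.738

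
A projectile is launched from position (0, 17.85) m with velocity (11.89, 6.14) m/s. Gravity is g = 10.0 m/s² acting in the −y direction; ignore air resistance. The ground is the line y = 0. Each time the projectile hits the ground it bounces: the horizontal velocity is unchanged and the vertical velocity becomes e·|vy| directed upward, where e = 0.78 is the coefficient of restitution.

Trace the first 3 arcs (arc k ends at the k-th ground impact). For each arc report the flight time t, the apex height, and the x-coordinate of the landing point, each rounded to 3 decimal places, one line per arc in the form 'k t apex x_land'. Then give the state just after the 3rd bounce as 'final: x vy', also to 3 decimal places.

Arc 1: start y=17.850, vy=6.140 → t=2.601, apex=19.735, x_land=30.922, impact vy=-19.867
  bounce: vy ← 0.78·19.867 = 15.496
Arc 2: start y=0.000, vy=15.496 → t=3.099, apex=12.007, x_land=67.773, impact vy=-15.496
  bounce: vy ← 0.78·15.496 = 12.087
Arc 3: start y=0.000, vy=12.087 → t=2.417, apex=7.305, x_land=96.516, impact vy=-12.087
  bounce: vy ← 0.78·12.087 = 9.428

1 2.601 19.735 30.922
2 3.099 12.007 67.773
3 2.417 7.305 96.516
final: 96.516 9.428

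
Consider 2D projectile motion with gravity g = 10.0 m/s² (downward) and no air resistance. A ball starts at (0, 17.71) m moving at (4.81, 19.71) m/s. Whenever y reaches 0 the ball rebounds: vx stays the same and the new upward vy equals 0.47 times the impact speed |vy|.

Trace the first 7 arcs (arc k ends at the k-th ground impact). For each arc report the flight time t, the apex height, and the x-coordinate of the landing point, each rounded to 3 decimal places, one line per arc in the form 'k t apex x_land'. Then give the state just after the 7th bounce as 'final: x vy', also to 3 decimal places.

Arc 1: start y=17.710, vy=19.710 → t=4.696, apex=37.134, x_land=22.589, impact vy=-27.252
  bounce: vy ← 0.47·27.252 = 12.809
Arc 2: start y=0.000, vy=12.809 → t=2.562, apex=8.203, x_land=34.911, impact vy=-12.809
  bounce: vy ← 0.47·12.809 = 6.020
Arc 3: start y=0.000, vy=6.020 → t=1.204, apex=1.812, x_land=40.702, impact vy=-6.020
  bounce: vy ← 0.47·6.020 = 2.829
Arc 4: start y=0.000, vy=2.829 → t=0.566, apex=0.400, x_land=43.424, impact vy=-2.829
  bounce: vy ← 0.47·2.829 = 1.330
Arc 5: start y=0.000, vy=1.330 → t=0.266, apex=0.088, x_land=44.703, impact vy=-1.330
  bounce: vy ← 0.47·1.330 = 0.625
Arc 6: start y=0.000, vy=0.625 → t=0.125, apex=0.020, x_land=45.304, impact vy=-0.625
  bounce: vy ← 0.47·0.625 = 0.294
Arc 7: start y=0.000, vy=0.294 → t=0.059, apex=0.004, x_land=45.587, impact vy=-0.294
  bounce: vy ← 0.47·0.294 = 0.138

1 4.696 37.134 22.589
2 2.562 8.203 34.911
3 1.204 1.812 40.702
4 0.566 0.400 43.424
5 0.266 0.088 44.703
6 0.125 0.020 45.304
7 0.059 0.004 45.587
final: 45.587 0.138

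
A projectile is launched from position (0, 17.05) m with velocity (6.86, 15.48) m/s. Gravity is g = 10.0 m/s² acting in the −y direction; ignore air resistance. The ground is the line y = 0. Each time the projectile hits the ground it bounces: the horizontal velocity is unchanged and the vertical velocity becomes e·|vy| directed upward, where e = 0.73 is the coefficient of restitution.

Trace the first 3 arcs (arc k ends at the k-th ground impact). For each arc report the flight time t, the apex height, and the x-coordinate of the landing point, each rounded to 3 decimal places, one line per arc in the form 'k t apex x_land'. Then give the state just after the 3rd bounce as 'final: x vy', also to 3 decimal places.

Arc 1: start y=17.050, vy=15.480 → t=3.958, apex=29.032, x_land=27.149, impact vy=-24.096
  bounce: vy ← 0.73·24.096 = 17.590
Arc 2: start y=0.000, vy=17.590 → t=3.518, apex=15.471, x_land=51.283, impact vy=-17.590
  bounce: vy ← 0.73·17.590 = 12.841
Arc 3: start y=0.000, vy=12.841 → t=2.568, apex=8.244, x_land=68.901, impact vy=-12.841
  bounce: vy ← 0.73·12.841 = 9.374

1 3.958 29.032 27.149
2 3.518 15.471 51.283
3 2.568 8.244 68.901
final: 68.901 9.374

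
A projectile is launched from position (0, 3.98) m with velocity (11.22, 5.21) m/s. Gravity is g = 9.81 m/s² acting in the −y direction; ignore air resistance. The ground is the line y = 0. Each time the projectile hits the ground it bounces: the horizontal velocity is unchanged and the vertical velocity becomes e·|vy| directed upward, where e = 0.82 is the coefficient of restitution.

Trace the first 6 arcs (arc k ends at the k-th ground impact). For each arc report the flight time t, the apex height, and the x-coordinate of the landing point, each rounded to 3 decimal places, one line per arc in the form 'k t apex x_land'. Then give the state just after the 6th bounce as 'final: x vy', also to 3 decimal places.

Arc 1: start y=3.980, vy=5.210 → t=1.577, apex=5.363, x_land=17.692, impact vy=-10.258
  bounce: vy ← 0.82·10.258 = 8.412
Arc 2: start y=0.000, vy=8.412 → t=1.715, apex=3.606, x_land=36.933, impact vy=-8.412
  bounce: vy ← 0.82·8.412 = 6.898
Arc 3: start y=0.000, vy=6.898 → t=1.406, apex=2.425, x_land=52.711, impact vy=-6.898
  bounce: vy ← 0.82·6.898 = 5.656
Arc 4: start y=0.000, vy=5.656 → t=1.153, apex=1.631, x_land=65.649, impact vy=-5.656
  bounce: vy ← 0.82·5.656 = 4.638
Arc 5: start y=0.000, vy=4.638 → t=0.946, apex=1.096, x_land=76.258, impact vy=-4.638
  bounce: vy ← 0.82·4.638 = 3.803
Arc 6: start y=0.000, vy=3.803 → t=0.775, apex=0.737, x_land=84.958, impact vy=-3.803
  bounce: vy ← 0.82·3.803 = 3.119

1 1.577 5.363 17.692
2 1.715 3.606 36.933
3 1.406 2.425 52.711
4 1.153 1.631 65.649
5 0.946 1.096 76.258
6 0.775 0.737 84.958
final: 84.958 3.119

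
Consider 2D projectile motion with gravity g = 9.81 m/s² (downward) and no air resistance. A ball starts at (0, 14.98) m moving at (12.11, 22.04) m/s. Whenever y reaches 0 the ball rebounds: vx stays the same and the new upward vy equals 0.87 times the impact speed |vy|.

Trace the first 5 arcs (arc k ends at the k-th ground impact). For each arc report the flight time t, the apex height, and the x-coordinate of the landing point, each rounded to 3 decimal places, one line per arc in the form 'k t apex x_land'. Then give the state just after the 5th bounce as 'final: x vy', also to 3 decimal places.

Arc 1: start y=14.980, vy=22.040 → t=5.093, apex=39.738, x_land=61.677, impact vy=-27.923
  bounce: vy ← 0.87·27.923 = 24.293
Arc 2: start y=0.000, vy=24.293 → t=4.953, apex=30.078, x_land=121.653, impact vy=-24.293
  bounce: vy ← 0.87·24.293 = 21.135
Arc 3: start y=0.000, vy=21.135 → t=4.309, apex=22.766, x_land=173.832, impact vy=-21.135
  bounce: vy ← 0.87·21.135 = 18.387
Arc 4: start y=0.000, vy=18.387 → t=3.749, apex=17.232, x_land=219.228, impact vy=-18.387
  bounce: vy ← 0.87·18.387 = 15.997
Arc 5: start y=0.000, vy=15.997 → t=3.261, apex=13.043, x_land=258.723, impact vy=-15.997
  bounce: vy ← 0.87·15.997 = 13.917

1 5.093 39.738 61.677
2 4.953 30.078 121.653
3 4.309 22.766 173.832
4 3.749 17.232 219.228
5 3.261 13.043 258.723
final: 258.723 13.917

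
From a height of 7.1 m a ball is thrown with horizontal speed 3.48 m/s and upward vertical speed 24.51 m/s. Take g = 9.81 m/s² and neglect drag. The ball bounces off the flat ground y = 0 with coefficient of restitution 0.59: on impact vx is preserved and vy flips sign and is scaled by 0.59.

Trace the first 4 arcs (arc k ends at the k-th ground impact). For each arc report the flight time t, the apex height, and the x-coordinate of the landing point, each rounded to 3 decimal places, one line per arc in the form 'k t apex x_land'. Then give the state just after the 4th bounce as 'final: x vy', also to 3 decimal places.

Arc 1: start y=7.100, vy=24.510 → t=5.272, apex=37.719, x_land=18.345, impact vy=-27.204
  bounce: vy ← 0.59·27.204 = 16.050
Arc 2: start y=0.000, vy=16.050 → t=3.272, apex=13.130, x_land=29.732, impact vy=-16.050
  bounce: vy ← 0.59·16.050 = 9.470
Arc 3: start y=0.000, vy=9.470 → t=1.931, apex=4.571, x_land=36.451, impact vy=-9.470
  bounce: vy ← 0.59·9.470 = 5.587
Arc 4: start y=0.000, vy=5.587 → t=1.139, apex=1.591, x_land=40.415, impact vy=-5.587
  bounce: vy ← 0.59·5.587 = 3.296

1 5.272 37.719 18.345
2 3.272 13.130 29.732
3 1.931 4.571 36.451
4 1.139 1.591 40.415
final: 40.415 3.296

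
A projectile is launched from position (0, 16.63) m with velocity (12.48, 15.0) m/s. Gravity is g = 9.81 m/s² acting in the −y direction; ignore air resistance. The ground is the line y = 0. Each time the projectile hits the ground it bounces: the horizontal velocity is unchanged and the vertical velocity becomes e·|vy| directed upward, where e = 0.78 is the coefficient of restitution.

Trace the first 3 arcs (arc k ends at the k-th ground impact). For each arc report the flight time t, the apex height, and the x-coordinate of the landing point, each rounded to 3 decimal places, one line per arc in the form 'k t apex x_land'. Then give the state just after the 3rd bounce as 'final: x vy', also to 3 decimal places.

Arc 1: start y=16.630, vy=15.000 → t=3.922, apex=28.098, x_land=48.952, impact vy=-23.479
  bounce: vy ← 0.78·23.479 = 18.314
Arc 2: start y=0.000, vy=18.314 → t=3.734, apex=17.095, x_land=95.549, impact vy=-18.314
  bounce: vy ← 0.78·18.314 = 14.285
Arc 3: start y=0.000, vy=14.285 → t=2.912, apex=10.400, x_land=131.895, impact vy=-14.285
  bounce: vy ← 0.78·14.285 = 11.142

1 3.922 28.098 48.952
2 3.734 17.095 95.549
3 2.912 10.400 131.895
final: 131.895 11.142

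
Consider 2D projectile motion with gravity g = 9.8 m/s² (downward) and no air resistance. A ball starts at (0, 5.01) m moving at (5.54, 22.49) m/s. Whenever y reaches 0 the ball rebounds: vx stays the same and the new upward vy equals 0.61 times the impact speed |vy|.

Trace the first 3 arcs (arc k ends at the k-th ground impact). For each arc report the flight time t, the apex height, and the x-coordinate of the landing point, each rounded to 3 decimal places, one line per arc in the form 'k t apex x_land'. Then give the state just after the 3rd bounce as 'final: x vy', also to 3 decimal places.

Arc 1: start y=5.010, vy=22.490 → t=4.803, apex=30.816, x_land=26.607, impact vy=-24.576
  bounce: vy ← 0.61·24.576 = 14.992
Arc 2: start y=0.000, vy=14.992 → t=3.060, apex=11.467, x_land=43.557, impact vy=-14.992
  bounce: vy ← 0.61·14.992 = 9.145
Arc 3: start y=0.000, vy=9.145 → t=1.866, apex=4.267, x_land=53.896, impact vy=-9.145
  bounce: vy ← 0.61·9.145 = 5.578

1 4.803 30.816 26.607
2 3.060 11.467 43.557
3 1.866 4.267 53.896
final: 53.896 5.578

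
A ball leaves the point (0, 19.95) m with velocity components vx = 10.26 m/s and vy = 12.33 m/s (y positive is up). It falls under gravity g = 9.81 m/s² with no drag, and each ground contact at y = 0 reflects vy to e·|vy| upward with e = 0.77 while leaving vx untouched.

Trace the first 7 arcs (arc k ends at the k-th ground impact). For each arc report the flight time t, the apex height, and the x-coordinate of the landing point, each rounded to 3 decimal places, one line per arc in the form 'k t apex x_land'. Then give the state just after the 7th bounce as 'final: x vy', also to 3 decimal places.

1 3.633 27.699 37.277
2 3.660 16.423 74.824
3 2.818 9.737 103.736
4 2.170 5.773 125.997
5 1.671 3.423 143.139
6 1.286 2.029 156.338
7 0.991 1.203 166.501
final: 166.501 3.741

Arc 1: start y=19.950, vy=12.330 → t=3.633, apex=27.699, x_land=37.277, impact vy=-23.312
  bounce: vy ← 0.77·23.312 = 17.950
Arc 2: start y=0.000, vy=17.950 → t=3.660, apex=16.423, x_land=74.824, impact vy=-17.950
  bounce: vy ← 0.77·17.950 = 13.822
Arc 3: start y=0.000, vy=13.822 → t=2.818, apex=9.737, x_land=103.736, impact vy=-13.822
  bounce: vy ← 0.77·13.822 = 10.643
Arc 4: start y=0.000, vy=10.643 → t=2.170, apex=5.773, x_land=125.997, impact vy=-10.643
  bounce: vy ← 0.77·10.643 = 8.195
Arc 5: start y=0.000, vy=8.195 → t=1.671, apex=3.423, x_land=143.139, impact vy=-8.195
  bounce: vy ← 0.77·8.195 = 6.310
Arc 6: start y=0.000, vy=6.310 → t=1.286, apex=2.029, x_land=156.338, impact vy=-6.310
  bounce: vy ← 0.77·6.310 = 4.859
Arc 7: start y=0.000, vy=4.859 → t=0.991, apex=1.203, x_land=166.501, impact vy=-4.859
  bounce: vy ← 0.77·4.859 = 3.741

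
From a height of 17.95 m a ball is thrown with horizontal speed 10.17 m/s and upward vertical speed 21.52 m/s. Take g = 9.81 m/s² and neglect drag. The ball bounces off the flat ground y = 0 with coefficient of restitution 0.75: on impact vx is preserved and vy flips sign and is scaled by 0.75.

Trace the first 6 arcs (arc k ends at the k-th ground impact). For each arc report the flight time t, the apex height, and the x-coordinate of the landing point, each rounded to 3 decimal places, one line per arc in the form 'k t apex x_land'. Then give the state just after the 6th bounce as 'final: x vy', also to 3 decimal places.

Arc 1: start y=17.950, vy=21.520 → t=5.104, apex=41.554, x_land=51.911, impact vy=-28.553
  bounce: vy ← 0.75·28.553 = 21.415
Arc 2: start y=0.000, vy=21.415 → t=4.366, apex=23.374, x_land=96.312, impact vy=-21.415
  bounce: vy ← 0.75·21.415 = 16.061
Arc 3: start y=0.000, vy=16.061 → t=3.274, apex=13.148, x_land=129.614, impact vy=-16.061
  bounce: vy ← 0.75·16.061 = 12.046
Arc 4: start y=0.000, vy=12.046 → t=2.456, apex=7.396, x_land=154.590, impact vy=-12.046
  bounce: vy ← 0.75·12.046 = 9.034
Arc 5: start y=0.000, vy=9.034 → t=1.842, apex=4.160, x_land=173.322, impact vy=-9.034
  bounce: vy ← 0.75·9.034 = 6.776
Arc 6: start y=0.000, vy=6.776 → t=1.381, apex=2.340, x_land=187.371, impact vy=-6.776
  bounce: vy ← 0.75·6.776 = 5.082

1 5.104 41.554 51.911
2 4.366 23.374 96.312
3 3.274 13.148 129.614
4 2.456 7.396 154.590
5 1.842 4.160 173.322
6 1.381 2.340 187.371
final: 187.371 5.082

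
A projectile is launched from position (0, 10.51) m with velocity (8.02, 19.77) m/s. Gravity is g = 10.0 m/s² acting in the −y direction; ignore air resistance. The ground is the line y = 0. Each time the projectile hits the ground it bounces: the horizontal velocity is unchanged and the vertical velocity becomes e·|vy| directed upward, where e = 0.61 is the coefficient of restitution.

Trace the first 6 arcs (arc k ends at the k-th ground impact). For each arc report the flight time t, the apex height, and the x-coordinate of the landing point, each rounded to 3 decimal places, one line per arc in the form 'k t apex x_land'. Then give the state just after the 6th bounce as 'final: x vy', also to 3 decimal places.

Arc 1: start y=10.510, vy=19.770 → t=4.429, apex=30.053, x_land=35.518, impact vy=-24.516
  bounce: vy ← 0.61·24.516 = 14.955
Arc 2: start y=0.000, vy=14.955 → t=2.991, apex=11.183, x_land=59.505, impact vy=-14.955
  bounce: vy ← 0.61·14.955 = 9.123
Arc 3: start y=0.000, vy=9.123 → t=1.825, apex=4.161, x_land=74.138, impact vy=-9.123
  bounce: vy ← 0.61·9.123 = 5.565
Arc 4: start y=0.000, vy=5.565 → t=1.113, apex=1.548, x_land=83.064, impact vy=-5.565
  bounce: vy ← 0.61·5.565 = 3.394
Arc 5: start y=0.000, vy=3.394 → t=0.679, apex=0.576, x_land=88.509, impact vy=-3.394
  bounce: vy ← 0.61·3.394 = 2.071
Arc 6: start y=0.000, vy=2.071 → t=0.414, apex=0.214, x_land=91.830, impact vy=-2.071
  bounce: vy ← 0.61·2.071 = 1.263

1 4.429 30.053 35.518
2 2.991 11.183 59.505
3 1.825 4.161 74.138
4 1.113 1.548 83.064
5 0.679 0.576 88.509
6 0.414 0.214 91.830
final: 91.830 1.263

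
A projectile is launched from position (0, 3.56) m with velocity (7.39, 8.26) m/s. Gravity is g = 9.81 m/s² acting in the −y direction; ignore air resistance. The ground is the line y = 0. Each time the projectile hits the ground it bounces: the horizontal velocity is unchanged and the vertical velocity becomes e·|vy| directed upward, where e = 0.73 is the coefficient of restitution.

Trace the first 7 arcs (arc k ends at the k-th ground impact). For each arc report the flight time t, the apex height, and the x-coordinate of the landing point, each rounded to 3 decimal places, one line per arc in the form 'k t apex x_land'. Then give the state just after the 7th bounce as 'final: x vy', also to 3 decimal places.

1 2.040 7.037 15.074
2 1.749 3.750 27.998
3 1.277 1.999 37.432
4 0.932 1.065 44.319
5 0.680 0.568 49.347
6 0.497 0.302 53.017
7 0.363 0.161 55.696
final: 55.696 1.298

Arc 1: start y=3.560, vy=8.260 → t=2.040, apex=7.037, x_land=15.074, impact vy=-11.751
  bounce: vy ← 0.73·11.751 = 8.578
Arc 2: start y=0.000, vy=8.578 → t=1.749, apex=3.750, x_land=27.998, impact vy=-8.578
  bounce: vy ← 0.73·8.578 = 6.262
Arc 3: start y=0.000, vy=6.262 → t=1.277, apex=1.999, x_land=37.432, impact vy=-6.262
  bounce: vy ← 0.73·6.262 = 4.571
Arc 4: start y=0.000, vy=4.571 → t=0.932, apex=1.065, x_land=44.319, impact vy=-4.571
  bounce: vy ← 0.73·4.571 = 3.337
Arc 5: start y=0.000, vy=3.337 → t=0.680, apex=0.568, x_land=49.347, impact vy=-3.337
  bounce: vy ← 0.73·3.337 = 2.436
Arc 6: start y=0.000, vy=2.436 → t=0.497, apex=0.302, x_land=53.017, impact vy=-2.436
  bounce: vy ← 0.73·2.436 = 1.778
Arc 7: start y=0.000, vy=1.778 → t=0.363, apex=0.161, x_land=55.696, impact vy=-1.778
  bounce: vy ← 0.73·1.778 = 1.298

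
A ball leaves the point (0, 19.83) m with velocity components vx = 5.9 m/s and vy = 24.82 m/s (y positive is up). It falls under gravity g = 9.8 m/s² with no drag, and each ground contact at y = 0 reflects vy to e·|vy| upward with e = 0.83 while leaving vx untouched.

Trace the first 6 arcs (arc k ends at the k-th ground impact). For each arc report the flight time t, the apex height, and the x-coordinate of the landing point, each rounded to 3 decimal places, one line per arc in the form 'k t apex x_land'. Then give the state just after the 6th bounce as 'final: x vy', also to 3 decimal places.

1 5.767 51.260 34.026
2 5.369 35.313 65.703
3 4.456 24.327 91.996
4 3.699 16.759 113.818
5 3.070 11.545 131.931
6 2.548 7.954 146.965
final: 146.965 10.363

Arc 1: start y=19.830, vy=24.820 → t=5.767, apex=51.260, x_land=34.026, impact vy=-31.697
  bounce: vy ← 0.83·31.697 = 26.309
Arc 2: start y=0.000, vy=26.309 → t=5.369, apex=35.313, x_land=65.703, impact vy=-26.309
  bounce: vy ← 0.83·26.309 = 21.836
Arc 3: start y=0.000, vy=21.836 → t=4.456, apex=24.327, x_land=91.996, impact vy=-21.836
  bounce: vy ← 0.83·21.836 = 18.124
Arc 4: start y=0.000, vy=18.124 → t=3.699, apex=16.759, x_land=113.818, impact vy=-18.124
  bounce: vy ← 0.83·18.124 = 15.043
Arc 5: start y=0.000, vy=15.043 → t=3.070, apex=11.545, x_land=131.931, impact vy=-15.043
  bounce: vy ← 0.83·15.043 = 12.486
Arc 6: start y=0.000, vy=12.486 → t=2.548, apex=7.954, x_land=146.965, impact vy=-12.486
  bounce: vy ← 0.83·12.486 = 10.363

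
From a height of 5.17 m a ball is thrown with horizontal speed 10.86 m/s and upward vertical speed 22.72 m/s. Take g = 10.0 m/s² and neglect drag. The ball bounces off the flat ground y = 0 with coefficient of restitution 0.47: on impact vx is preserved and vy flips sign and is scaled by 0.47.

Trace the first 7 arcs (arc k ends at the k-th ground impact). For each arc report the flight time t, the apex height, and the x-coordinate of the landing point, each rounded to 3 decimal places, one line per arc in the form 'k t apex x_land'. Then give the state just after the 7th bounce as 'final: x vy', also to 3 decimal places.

Arc 1: start y=5.170, vy=22.720 → t=4.761, apex=30.980, x_land=51.706, impact vy=-24.892
  bounce: vy ← 0.47·24.892 = 11.699
Arc 2: start y=0.000, vy=11.699 → t=2.340, apex=6.843, x_land=77.117, impact vy=-11.699
  bounce: vy ← 0.47·11.699 = 5.499
Arc 3: start y=0.000, vy=5.499 → t=1.100, apex=1.512, x_land=89.060, impact vy=-5.499
  bounce: vy ← 0.47·5.499 = 2.584
Arc 4: start y=0.000, vy=2.584 → t=0.517, apex=0.334, x_land=94.673, impact vy=-2.584
  bounce: vy ← 0.47·2.584 = 1.215
Arc 5: start y=0.000, vy=1.215 → t=0.243, apex=0.074, x_land=97.311, impact vy=-1.215
  bounce: vy ← 0.47·1.215 = 0.571
Arc 6: start y=0.000, vy=0.571 → t=0.114, apex=0.016, x_land=98.551, impact vy=-0.571
  bounce: vy ← 0.47·0.571 = 0.268
Arc 7: start y=0.000, vy=0.268 → t=0.054, apex=0.004, x_land=99.134, impact vy=-0.268
  bounce: vy ← 0.47·0.268 = 0.126

1 4.761 30.980 51.706
2 2.340 6.843 77.117
3 1.100 1.512 89.060
4 0.517 0.334 94.673
5 0.243 0.074 97.311
6 0.114 0.016 98.551
7 0.054 0.004 99.134
final: 99.134 0.126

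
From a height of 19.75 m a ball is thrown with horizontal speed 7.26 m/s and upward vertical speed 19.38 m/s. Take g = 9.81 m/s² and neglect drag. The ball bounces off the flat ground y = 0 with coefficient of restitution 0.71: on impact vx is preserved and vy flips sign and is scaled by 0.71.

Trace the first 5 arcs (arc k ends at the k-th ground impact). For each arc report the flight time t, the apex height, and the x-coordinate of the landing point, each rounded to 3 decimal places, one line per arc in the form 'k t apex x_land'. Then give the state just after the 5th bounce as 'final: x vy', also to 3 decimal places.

1 4.791 38.893 34.786
2 3.999 19.606 63.815
3 2.839 9.883 84.426
4 2.016 4.982 99.060
5 1.431 2.512 109.450
final: 109.450 4.984

Arc 1: start y=19.750, vy=19.380 → t=4.791, apex=38.893, x_land=34.786, impact vy=-27.624
  bounce: vy ← 0.71·27.624 = 19.613
Arc 2: start y=0.000, vy=19.613 → t=3.999, apex=19.606, x_land=63.815, impact vy=-19.613
  bounce: vy ← 0.71·19.613 = 13.925
Arc 3: start y=0.000, vy=13.925 → t=2.839, apex=9.883, x_land=84.426, impact vy=-13.925
  bounce: vy ← 0.71·13.925 = 9.887
Arc 4: start y=0.000, vy=9.887 → t=2.016, apex=4.982, x_land=99.060, impact vy=-9.887
  bounce: vy ← 0.71·9.887 = 7.020
Arc 5: start y=0.000, vy=7.020 → t=1.431, apex=2.512, x_land=109.450, impact vy=-7.020
  bounce: vy ← 0.71·7.020 = 4.984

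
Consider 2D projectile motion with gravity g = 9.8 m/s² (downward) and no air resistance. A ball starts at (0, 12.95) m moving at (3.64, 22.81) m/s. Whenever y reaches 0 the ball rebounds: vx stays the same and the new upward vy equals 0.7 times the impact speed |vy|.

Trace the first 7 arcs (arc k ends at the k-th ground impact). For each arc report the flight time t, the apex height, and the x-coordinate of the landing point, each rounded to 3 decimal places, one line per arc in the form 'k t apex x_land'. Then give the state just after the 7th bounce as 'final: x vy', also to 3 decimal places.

Arc 1: start y=12.950, vy=22.810 → t=5.167, apex=39.496, x_land=18.807, impact vy=-27.823
  bounce: vy ← 0.7·27.823 = 19.476
Arc 2: start y=0.000, vy=19.476 → t=3.975, apex=19.353, x_land=33.274, impact vy=-19.476
  bounce: vy ← 0.7·19.476 = 13.633
Arc 3: start y=0.000, vy=13.633 → t=2.782, apex=9.483, x_land=43.402, impact vy=-13.633
  bounce: vy ← 0.7·13.633 = 9.543
Arc 4: start y=0.000, vy=9.543 → t=1.948, apex=4.647, x_land=50.491, impact vy=-9.543
  bounce: vy ← 0.7·9.543 = 6.680
Arc 5: start y=0.000, vy=6.680 → t=1.363, apex=2.277, x_land=55.454, impact vy=-6.680
  bounce: vy ← 0.7·6.680 = 4.676
Arc 6: start y=0.000, vy=4.676 → t=0.954, apex=1.116, x_land=58.928, impact vy=-4.676
  bounce: vy ← 0.7·4.676 = 3.273
Arc 7: start y=0.000, vy=3.273 → t=0.668, apex=0.547, x_land=61.359, impact vy=-3.273
  bounce: vy ← 0.7·3.273 = 2.291

1 5.167 39.496 18.807
2 3.975 19.353 33.274
3 2.782 9.483 43.402
4 1.948 4.647 50.491
5 1.363 2.277 55.454
6 0.954 1.116 58.928
7 0.668 0.547 61.359
final: 61.359 2.291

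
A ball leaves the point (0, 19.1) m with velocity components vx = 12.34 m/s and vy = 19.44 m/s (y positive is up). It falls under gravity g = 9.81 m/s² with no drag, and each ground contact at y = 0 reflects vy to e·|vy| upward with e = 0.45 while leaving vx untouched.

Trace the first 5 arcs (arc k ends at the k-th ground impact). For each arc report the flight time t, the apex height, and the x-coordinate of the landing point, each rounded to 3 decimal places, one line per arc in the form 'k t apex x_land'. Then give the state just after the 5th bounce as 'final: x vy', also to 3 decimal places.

Arc 1: start y=19.100, vy=19.440 → t=4.778, apex=38.362, x_land=58.964, impact vy=-27.435
  bounce: vy ← 0.45·27.435 = 12.346
Arc 2: start y=0.000, vy=12.346 → t=2.517, apex=7.768, x_land=90.022, impact vy=-12.346
  bounce: vy ← 0.45·12.346 = 5.556
Arc 3: start y=0.000, vy=5.556 → t=1.133, apex=1.573, x_land=103.999, impact vy=-5.556
  bounce: vy ← 0.45·5.556 = 2.500
Arc 4: start y=0.000, vy=2.500 → t=0.510, apex=0.319, x_land=110.288, impact vy=-2.500
  bounce: vy ← 0.45·2.500 = 1.125
Arc 5: start y=0.000, vy=1.125 → t=0.229, apex=0.065, x_land=113.119, impact vy=-1.125
  bounce: vy ← 0.45·1.125 = 0.506

1 4.778 38.362 58.964
2 2.517 7.768 90.022
3 1.133 1.573 103.999
4 0.510 0.319 110.288
5 0.229 0.065 113.119
final: 113.119 0.506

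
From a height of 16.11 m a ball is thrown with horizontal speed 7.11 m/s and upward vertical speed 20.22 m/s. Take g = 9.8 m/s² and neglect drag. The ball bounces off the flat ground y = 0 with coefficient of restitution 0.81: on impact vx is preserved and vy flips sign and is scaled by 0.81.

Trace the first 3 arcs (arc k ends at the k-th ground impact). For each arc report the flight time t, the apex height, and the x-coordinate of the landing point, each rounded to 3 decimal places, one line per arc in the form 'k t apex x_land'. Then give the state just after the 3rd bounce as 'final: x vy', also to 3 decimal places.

Arc 1: start y=16.110, vy=20.220 → t=4.810, apex=36.970, x_land=34.199, impact vy=-26.918
  bounce: vy ← 0.81·26.918 = 21.804
Arc 2: start y=0.000, vy=21.804 → t=4.450, apex=24.256, x_land=65.837, impact vy=-21.804
  bounce: vy ← 0.81·21.804 = 17.661
Arc 3: start y=0.000, vy=17.661 → t=3.604, apex=15.914, x_land=91.464, impact vy=-17.661
  bounce: vy ← 0.81·17.661 = 14.306

1 4.810 36.970 34.199
2 4.450 24.256 65.837
3 3.604 15.914 91.464
final: 91.464 14.306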